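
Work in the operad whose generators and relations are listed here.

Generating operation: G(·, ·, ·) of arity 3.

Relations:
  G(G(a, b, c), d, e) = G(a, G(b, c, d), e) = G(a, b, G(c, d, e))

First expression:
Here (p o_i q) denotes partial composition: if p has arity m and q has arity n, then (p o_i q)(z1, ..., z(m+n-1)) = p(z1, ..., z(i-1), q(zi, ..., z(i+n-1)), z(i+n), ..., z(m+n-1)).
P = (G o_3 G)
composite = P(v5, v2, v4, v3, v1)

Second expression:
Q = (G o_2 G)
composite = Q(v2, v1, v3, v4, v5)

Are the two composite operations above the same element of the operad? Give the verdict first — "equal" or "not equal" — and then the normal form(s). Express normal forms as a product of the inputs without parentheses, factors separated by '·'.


not equal; the first gives v5 · v2 · v4 · v3 · v1 and the second v2 · v1 · v3 · v4 · v5

The first composite normalizes to v5 · v2 · v4 · v3 · v1
The second composite normalizes to v2 · v1 · v3 · v4 · v5
Different reductions; not equal.


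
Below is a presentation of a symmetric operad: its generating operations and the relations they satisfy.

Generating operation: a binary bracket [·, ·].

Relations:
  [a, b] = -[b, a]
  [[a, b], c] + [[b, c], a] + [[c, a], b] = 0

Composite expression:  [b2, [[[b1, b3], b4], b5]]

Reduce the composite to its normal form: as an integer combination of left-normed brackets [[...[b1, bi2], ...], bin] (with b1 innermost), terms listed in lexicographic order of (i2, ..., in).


-[[[[b1, b3], b4], b5], b2]

Skip Jacobi rewriting: expand, keep b1-initial words, read off terms.
Composite bracket: [b2, [[[b1, b3], b4], b5]]
Each bracket splits as ab - ba, giving 16 signed words (2^4 = 16).
Coefficients come from the b1-initial words:
  sign of b1b3b4b5b2 is -1, so it contributes -[[[[b1, b3], b4], b5], b2]


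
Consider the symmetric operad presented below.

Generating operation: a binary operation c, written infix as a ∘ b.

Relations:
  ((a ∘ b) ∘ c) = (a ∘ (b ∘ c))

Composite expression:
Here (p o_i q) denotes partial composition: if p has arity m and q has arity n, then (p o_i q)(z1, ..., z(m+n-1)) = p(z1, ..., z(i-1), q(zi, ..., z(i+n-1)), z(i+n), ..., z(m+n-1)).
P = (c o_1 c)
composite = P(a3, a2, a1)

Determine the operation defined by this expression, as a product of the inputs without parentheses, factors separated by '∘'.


a3 ∘ a2 ∘ a1

All parenthesizations of c agree; list the a-inputs left to right.
(a3 ∘ a2) linearizes to a3 ∘ a2
((a3 ∘ a2) ∘ a1) linearizes to a3 ∘ a2 ∘ a1


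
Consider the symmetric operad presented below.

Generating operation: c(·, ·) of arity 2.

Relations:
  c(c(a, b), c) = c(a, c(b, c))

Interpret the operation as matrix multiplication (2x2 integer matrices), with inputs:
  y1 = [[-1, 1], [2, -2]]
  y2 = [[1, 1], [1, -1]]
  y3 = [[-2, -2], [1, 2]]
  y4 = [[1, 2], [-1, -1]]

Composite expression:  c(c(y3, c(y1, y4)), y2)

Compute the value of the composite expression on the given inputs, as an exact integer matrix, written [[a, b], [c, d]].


[[-10, 2], [15, -3]]

c(y1, y4) = [[-2, -3], [4, 6]]
c(y3, c(y1, y4)) = [[-4, -6], [6, 9]]
c(c(y3, c(y1, y4)), y2) = [[-10, 2], [15, -3]]


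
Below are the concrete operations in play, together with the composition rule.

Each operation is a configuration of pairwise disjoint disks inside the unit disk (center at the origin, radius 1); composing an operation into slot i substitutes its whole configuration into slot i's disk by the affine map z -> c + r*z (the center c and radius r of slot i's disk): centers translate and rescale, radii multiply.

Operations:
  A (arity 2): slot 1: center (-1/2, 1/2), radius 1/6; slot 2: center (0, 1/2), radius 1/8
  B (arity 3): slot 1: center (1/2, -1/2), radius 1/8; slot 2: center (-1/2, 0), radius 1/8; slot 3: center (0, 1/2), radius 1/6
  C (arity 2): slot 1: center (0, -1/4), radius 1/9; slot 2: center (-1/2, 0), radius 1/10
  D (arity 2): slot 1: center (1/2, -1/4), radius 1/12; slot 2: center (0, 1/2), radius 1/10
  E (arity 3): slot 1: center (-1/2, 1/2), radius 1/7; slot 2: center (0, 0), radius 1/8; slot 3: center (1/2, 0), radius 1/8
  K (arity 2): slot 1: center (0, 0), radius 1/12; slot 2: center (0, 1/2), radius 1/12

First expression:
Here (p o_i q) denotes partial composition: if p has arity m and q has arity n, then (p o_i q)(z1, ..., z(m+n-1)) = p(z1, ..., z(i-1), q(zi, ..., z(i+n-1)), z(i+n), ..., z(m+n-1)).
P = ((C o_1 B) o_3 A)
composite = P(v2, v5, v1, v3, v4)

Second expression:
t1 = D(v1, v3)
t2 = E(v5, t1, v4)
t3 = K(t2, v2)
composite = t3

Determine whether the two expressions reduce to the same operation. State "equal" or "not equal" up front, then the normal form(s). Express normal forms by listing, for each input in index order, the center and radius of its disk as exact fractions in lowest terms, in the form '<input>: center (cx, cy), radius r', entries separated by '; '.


not equal — first v1: center (-1/108, -5/27), radius 1/324; v2: center (1/18, -11/36), radius 1/72; v3: center (0, -5/27), radius 1/432; v4: center (-1/2, 0), radius 1/10; v5: center (-1/18, -1/4), radius 1/72, second v1: center (1/192, -1/384), radius 1/1152; v2: center (0, 1/2), radius 1/12; v3: center (0, 1/192), radius 1/960; v4: center (1/24, 0), radius 1/96; v5: center (-1/24, 1/24), radius 1/84

The first expression, normalized: v1: center (-1/108, -5/27), radius 1/324; v2: center (1/18, -11/36), radius 1/72; v3: center (0, -5/27), radius 1/432; v4: center (-1/2, 0), radius 1/10; v5: center (-1/18, -1/4), radius 1/72
The second expression, normalized: v1: center (1/192, -1/384), radius 1/1152; v2: center (0, 1/2), radius 1/12; v3: center (0, 1/192), radius 1/960; v4: center (1/24, 0), radius 1/96; v5: center (-1/24, 1/24), radius 1/84
The normal forms differ: not equal.


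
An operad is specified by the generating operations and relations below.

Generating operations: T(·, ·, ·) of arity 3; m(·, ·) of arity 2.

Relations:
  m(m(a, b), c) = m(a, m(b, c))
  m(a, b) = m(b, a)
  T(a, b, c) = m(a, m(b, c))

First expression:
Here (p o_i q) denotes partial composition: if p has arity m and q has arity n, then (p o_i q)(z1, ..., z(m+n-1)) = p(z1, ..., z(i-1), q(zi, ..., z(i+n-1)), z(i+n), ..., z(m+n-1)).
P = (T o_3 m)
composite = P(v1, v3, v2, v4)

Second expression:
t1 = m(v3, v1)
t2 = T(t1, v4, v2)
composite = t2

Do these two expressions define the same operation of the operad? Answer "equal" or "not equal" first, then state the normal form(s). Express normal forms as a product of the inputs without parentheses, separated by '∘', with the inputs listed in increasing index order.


The first composite normalizes to v1 ∘ v2 ∘ v3 ∘ v4
The second composite normalizes to v1 ∘ v2 ∘ v3 ∘ v4
The forms coincide; equal.

equal — both sides give v1 ∘ v2 ∘ v3 ∘ v4


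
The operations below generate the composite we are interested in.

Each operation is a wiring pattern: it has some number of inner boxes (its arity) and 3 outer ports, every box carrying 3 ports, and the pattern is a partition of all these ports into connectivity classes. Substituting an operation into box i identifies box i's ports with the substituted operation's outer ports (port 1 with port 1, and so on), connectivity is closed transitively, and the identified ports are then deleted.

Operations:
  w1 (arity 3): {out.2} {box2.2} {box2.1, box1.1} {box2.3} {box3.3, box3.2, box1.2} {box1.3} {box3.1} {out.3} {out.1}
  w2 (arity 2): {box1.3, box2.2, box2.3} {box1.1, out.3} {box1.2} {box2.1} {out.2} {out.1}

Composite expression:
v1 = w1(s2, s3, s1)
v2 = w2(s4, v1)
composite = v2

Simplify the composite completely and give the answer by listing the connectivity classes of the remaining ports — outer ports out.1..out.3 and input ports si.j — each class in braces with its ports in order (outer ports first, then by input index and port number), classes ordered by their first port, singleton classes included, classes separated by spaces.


{out.1} {out.2} {out.3, s4.1} {s1.1} {s1.2, s1.3, s2.2} {s2.1, s3.1} {s2.3} {s3.2} {s3.3} {s4.2} {s4.3}

Substituting into w2 glues patterns; closure does the rest.
the subtree at w1 composes to {out.1} {out.2} {out.3} {s1.1} {s1.2, s1.3, s2.2} {s2.1, s3.1} {s2.3} {s3.2} {s3.3} on (s2, s3, s1); out.j = own outer ports
the subtree at w2 composes to {out.1} {out.2} {out.3, s4.1} {s1.1} {s1.2, s1.3, s2.2} {s2.1, s3.1} {s2.3} {s3.2} {s3.3} {s4.2} {s4.3} on (s4, s2, s3, s1); out.j = own outer ports


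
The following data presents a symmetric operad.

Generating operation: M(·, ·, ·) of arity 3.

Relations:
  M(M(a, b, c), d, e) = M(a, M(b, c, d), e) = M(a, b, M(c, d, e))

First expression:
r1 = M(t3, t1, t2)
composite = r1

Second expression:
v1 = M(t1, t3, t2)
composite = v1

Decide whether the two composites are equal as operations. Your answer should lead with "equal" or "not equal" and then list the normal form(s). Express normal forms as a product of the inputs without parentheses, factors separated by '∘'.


not equal: they reduce to t3 ∘ t1 ∘ t2 and t1 ∘ t3 ∘ t2

In normal form, the first expression is t3 ∘ t1 ∘ t2
In normal form, the second expression is t1 ∘ t3 ∘ t2
Different reductions; not equal.


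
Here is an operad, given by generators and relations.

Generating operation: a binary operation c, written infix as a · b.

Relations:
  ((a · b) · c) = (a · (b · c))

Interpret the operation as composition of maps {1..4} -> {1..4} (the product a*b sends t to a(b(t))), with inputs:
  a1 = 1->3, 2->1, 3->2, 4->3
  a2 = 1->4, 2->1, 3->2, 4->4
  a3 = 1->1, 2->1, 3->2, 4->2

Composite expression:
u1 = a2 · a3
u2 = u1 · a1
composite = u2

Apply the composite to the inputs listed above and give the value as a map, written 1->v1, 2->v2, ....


(a2 · a3) = 1->4, 2->4, 3->1, 4->1
((a2 · a3) · a1) = 1->1, 2->4, 3->4, 4->1

1->1, 2->4, 3->4, 4->1


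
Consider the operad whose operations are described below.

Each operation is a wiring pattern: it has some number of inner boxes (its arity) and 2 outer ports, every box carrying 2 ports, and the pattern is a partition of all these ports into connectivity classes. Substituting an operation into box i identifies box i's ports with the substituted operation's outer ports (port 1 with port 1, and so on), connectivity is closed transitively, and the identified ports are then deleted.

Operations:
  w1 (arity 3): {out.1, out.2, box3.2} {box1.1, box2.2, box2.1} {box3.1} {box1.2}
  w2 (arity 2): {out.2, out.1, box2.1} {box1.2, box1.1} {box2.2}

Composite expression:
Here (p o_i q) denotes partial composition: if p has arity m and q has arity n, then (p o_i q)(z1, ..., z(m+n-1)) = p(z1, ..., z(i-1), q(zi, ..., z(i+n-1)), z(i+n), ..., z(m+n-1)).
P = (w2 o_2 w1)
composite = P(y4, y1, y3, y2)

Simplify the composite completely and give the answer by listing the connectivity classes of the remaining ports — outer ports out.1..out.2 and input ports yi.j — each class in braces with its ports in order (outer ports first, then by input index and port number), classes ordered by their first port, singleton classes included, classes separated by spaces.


{out.1, out.2, y2.2} {y1.1, y3.1, y3.2} {y1.2} {y2.1} {y4.1, y4.2}


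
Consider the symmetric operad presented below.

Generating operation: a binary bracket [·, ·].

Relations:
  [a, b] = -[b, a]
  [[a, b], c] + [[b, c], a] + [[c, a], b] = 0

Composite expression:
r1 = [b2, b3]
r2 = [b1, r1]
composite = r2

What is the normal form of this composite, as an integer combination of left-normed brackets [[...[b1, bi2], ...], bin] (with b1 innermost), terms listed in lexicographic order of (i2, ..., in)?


In the tensor algebra, words opening b1 carry the b1-anchored form.
Composite bracket: [b1, [b2, b3]]
Expanding via [a, b] = ab - ba: 4 signed words (2^2 = 4).
Keep just the words that open with b1:
  b1b2b3 (sign +1) contributes +[[b1, b2], b3]
  b1b3b2 (sign -1) contributes -[[b1, b3], b2]

[[b1, b2], b3] - [[b1, b3], b2]


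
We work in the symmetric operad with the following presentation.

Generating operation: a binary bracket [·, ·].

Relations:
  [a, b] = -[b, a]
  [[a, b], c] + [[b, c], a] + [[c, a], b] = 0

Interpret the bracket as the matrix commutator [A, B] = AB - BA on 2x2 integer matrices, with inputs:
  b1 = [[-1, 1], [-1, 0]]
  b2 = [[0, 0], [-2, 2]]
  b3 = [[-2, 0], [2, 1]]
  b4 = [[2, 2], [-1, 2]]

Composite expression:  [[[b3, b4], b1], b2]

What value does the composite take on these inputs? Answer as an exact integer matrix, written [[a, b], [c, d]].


[[28, -28], [46, -28]]

[b3, b4] = [[-4, -6], [-3, 4]]
[[b3, b4], b1] = [[9, -14], [-5, -9]]
[[[b3, b4], b1], b2] = [[28, -28], [46, -28]]


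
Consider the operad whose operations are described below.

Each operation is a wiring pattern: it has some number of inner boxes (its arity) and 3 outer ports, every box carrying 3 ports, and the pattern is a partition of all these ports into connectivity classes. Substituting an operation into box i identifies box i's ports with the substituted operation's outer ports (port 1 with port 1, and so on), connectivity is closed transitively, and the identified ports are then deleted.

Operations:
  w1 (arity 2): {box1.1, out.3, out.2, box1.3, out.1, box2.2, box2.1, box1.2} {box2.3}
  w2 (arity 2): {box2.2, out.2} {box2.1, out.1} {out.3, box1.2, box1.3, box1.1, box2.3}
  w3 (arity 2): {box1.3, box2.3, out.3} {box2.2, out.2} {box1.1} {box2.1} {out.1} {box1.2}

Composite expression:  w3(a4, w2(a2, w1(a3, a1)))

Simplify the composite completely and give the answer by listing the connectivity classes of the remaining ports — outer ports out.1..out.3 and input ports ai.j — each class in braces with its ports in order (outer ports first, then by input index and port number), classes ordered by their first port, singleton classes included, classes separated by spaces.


{out.1} {out.2, out.3, a1.1, a1.2, a2.1, a2.2, a2.3, a3.1, a3.2, a3.3, a4.3} {a1.3} {a4.1} {a4.2}

Two ports join when wires chain via w3-identified ports.
through w1, on inputs (a3, a1): {out.1, out.2, out.3, a1.1, a1.2, a3.1, a3.2, a3.3} {a1.3} (out.j = stage outer ports)
through w2, on inputs (a2, a3, a1): {out.1, out.2, out.3, a1.1, a1.2, a2.1, a2.2, a2.3, a3.1, a3.2, a3.3} {a1.3} (out.j = stage outer ports)
through w3, on inputs (a4, a2, a3, a1): {out.1} {out.2, out.3, a1.1, a1.2, a2.1, a2.2, a2.3, a3.1, a3.2, a3.3, a4.3} {a1.3} {a4.1} {a4.2} (out.j = stage outer ports)


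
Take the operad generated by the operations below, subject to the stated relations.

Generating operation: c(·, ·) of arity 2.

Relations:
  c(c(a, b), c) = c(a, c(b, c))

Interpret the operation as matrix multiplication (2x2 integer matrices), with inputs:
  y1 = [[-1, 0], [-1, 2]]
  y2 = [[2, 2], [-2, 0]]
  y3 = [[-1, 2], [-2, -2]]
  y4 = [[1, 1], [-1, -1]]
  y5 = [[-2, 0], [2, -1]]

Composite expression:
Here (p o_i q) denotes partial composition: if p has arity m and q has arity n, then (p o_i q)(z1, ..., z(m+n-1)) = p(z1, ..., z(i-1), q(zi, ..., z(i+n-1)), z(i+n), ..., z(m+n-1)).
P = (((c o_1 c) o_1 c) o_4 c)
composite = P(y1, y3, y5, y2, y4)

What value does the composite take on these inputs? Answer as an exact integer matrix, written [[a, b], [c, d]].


[[-4, -4], [-12, -12]]

c(y1, y3) = [[1, -2], [-3, -6]]
c(c(y1, y3), y5) = [[-6, 2], [-6, 6]]
c(y2, y4) = [[0, 0], [-2, -2]]
c(c(c(y1, y3), y5), c(y2, y4)) = [[-4, -4], [-12, -12]]


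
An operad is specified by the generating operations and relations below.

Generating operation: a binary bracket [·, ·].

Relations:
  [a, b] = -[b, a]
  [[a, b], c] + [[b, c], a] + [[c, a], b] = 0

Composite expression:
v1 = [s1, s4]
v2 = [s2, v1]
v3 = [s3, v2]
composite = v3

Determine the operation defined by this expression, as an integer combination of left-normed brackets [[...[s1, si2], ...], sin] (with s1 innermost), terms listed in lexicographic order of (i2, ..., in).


[[[s1, s4], s2], s3]

Left-normed coefficients sit on the s1-initial expansion words.
Composite bracket: [s3, [s2, [s1, s4]]]
Each bracket splits as ab - ba, giving 8 signed words (2^3 = 8).
The s1-initial words carry the normal form:
  the word s1s4s2s3 carries sign +1 and contributes +[[[s1, s4], s2], s3]


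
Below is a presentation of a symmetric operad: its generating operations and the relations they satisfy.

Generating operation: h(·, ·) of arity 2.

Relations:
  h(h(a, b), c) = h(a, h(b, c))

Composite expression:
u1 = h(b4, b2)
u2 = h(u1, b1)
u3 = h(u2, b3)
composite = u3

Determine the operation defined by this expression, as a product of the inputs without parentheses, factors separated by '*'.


b4 * b2 * b1 * b3


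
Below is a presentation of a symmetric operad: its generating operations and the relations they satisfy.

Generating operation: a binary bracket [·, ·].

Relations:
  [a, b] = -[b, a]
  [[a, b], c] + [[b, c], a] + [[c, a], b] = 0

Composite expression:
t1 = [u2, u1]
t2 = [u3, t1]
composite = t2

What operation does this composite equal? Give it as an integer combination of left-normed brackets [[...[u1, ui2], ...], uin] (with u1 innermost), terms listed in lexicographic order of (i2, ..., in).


[[u1, u2], u3]

Left-normed coefficients sit on the u1-initial expansion words.
Composite bracket: [u3, [u2, u1]]
Full expansion: 4 signed words from ab - ba (2^2 = 4).
Only words starting with u1 matter:
  word u1u2u3 has sign +1, contributing +[[u1, u2], u3]


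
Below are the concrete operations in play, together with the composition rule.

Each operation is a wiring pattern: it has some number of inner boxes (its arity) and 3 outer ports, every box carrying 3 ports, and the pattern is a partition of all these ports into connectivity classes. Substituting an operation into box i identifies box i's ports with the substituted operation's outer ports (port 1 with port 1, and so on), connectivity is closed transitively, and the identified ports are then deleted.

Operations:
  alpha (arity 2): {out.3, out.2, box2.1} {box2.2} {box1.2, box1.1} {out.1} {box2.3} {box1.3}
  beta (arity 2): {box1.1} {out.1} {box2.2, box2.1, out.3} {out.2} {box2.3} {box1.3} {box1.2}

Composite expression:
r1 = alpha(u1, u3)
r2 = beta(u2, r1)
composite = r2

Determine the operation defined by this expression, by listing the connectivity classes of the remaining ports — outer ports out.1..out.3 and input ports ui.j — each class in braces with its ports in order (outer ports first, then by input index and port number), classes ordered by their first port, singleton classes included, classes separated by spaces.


{out.1} {out.2} {out.3, u3.1} {u1.1, u1.2} {u1.3} {u2.1} {u2.2} {u2.3} {u3.2} {u3.3}


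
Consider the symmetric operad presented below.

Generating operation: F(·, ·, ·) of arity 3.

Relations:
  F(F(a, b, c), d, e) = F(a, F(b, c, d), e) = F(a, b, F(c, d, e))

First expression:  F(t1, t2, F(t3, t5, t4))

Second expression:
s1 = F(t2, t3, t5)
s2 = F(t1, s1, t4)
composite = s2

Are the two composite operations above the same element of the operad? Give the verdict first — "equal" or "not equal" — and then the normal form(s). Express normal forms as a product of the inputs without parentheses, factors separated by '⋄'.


The first expression, normalized: t1 ⋄ t2 ⋄ t3 ⋄ t5 ⋄ t4
The second expression, normalized: t1 ⋄ t2 ⋄ t3 ⋄ t5 ⋄ t4
Both agree, so they are equal.

equal: each reduces to t1 ⋄ t2 ⋄ t3 ⋄ t5 ⋄ t4


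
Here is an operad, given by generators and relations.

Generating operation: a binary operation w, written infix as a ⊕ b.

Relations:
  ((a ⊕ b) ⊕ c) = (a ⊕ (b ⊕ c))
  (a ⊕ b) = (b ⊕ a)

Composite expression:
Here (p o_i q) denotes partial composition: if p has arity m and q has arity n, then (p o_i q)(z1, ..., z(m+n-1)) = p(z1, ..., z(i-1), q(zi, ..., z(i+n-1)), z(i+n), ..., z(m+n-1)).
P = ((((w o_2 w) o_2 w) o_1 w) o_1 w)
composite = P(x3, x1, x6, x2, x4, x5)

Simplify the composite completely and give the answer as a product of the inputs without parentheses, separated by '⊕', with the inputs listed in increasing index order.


x1 ⊕ x2 ⊕ x3 ⊕ x4 ⊕ x5 ⊕ x6

With w associative and commutative, the x-input set is all that matters.
(x3 ⊕ x1) flattens to x3 ⊕ x1
((x3 ⊕ x1) ⊕ x6) flattens to x3 ⊕ x1 ⊕ x6
(x2 ⊕ x4) flattens to x2 ⊕ x4
((x2 ⊕ x4) ⊕ x5) flattens to x2 ⊕ x4 ⊕ x5
(((x3 ⊕ x1) ⊕ x6) ⊕ ((x2 ⊕ x4) ⊕ x5)) flattens to x3 ⊕ x1 ⊕ x6 ⊕ x2 ⊕ x4 ⊕ x5
rearranged into index order: x1 ⊕ x2 ⊕ x3 ⊕ x4 ⊕ x5 ⊕ x6


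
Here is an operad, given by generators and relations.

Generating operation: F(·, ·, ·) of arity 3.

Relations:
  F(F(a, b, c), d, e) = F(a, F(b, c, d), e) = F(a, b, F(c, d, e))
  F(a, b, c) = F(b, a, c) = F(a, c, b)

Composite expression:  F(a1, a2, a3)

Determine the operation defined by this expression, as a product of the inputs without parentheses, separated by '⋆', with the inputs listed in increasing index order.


a1 ⋆ a2 ⋆ a3

Key point: F commutes, so take the a-inputs in any fixed order.
F(a1, a2, a3) unparenthesizes to a1 ⋆ a2 ⋆ a3
commutativity sorts the factors: a1 ⋆ a2 ⋆ a3


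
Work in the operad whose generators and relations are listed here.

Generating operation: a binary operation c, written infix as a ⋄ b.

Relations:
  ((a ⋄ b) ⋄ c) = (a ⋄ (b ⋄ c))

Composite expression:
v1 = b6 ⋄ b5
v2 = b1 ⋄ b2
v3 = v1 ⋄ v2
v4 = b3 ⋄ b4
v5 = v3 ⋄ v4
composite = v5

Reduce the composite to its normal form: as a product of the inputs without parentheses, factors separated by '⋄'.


b6 ⋄ b5 ⋄ b1 ⋄ b2 ⋄ b3 ⋄ b4

Key point: c is associative — brackets drop, the b-order remains.
(b6 ⋄ b5) spells out as b6 ⋄ b5
(b1 ⋄ b2) spells out as b1 ⋄ b2
((b6 ⋄ b5) ⋄ (b1 ⋄ b2)) spells out as b6 ⋄ b5 ⋄ b1 ⋄ b2
(b3 ⋄ b4) spells out as b3 ⋄ b4
(((b6 ⋄ b5) ⋄ (b1 ⋄ b2)) ⋄ (b3 ⋄ b4)) spells out as b6 ⋄ b5 ⋄ b1 ⋄ b2 ⋄ b3 ⋄ b4


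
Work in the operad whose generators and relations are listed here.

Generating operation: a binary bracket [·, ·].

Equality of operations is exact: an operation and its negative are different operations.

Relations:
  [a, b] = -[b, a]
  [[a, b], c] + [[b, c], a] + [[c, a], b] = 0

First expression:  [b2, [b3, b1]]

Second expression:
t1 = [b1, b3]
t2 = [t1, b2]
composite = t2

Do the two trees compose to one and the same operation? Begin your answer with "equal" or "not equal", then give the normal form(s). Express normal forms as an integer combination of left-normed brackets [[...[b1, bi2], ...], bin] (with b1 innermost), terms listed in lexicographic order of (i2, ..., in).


Normal form of the first expression: [[b1, b3], b2]
Normal form of the second expression: [[b1, b3], b2]
Identical normal forms: equal.

equal; the common form is [[b1, b3], b2]


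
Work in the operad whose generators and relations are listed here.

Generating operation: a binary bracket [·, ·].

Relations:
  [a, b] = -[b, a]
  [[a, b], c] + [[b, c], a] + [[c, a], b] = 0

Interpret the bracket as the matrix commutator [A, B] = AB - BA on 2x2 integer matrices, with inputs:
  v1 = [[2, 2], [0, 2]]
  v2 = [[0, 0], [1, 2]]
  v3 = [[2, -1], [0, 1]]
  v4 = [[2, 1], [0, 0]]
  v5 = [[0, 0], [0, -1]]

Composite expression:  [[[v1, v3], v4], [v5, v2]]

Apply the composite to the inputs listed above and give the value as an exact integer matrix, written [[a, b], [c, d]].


[[-4, 0], [0, 4]]

[v1, v3] = [[0, -2], [0, 0]]
[[v1, v3], v4] = [[0, 4], [0, 0]]
[v5, v2] = [[0, 0], [-1, 0]]
[[[v1, v3], v4], [v5, v2]] = [[-4, 0], [0, 4]]


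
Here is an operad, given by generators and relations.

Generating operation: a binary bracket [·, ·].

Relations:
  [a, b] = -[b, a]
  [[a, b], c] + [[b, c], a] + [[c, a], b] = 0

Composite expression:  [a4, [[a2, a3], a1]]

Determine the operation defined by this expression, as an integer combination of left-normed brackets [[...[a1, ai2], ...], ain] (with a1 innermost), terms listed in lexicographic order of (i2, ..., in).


[[[a1, a2], a3], a4] - [[[a1, a3], a2], a4]

Expand each bracket as ab - ba; the a1-initial words give the coefficients.
Composite bracket: [a4, [[a2, a3], a1]]
Each bracket splits as ab - ba, giving 8 signed words (2^3 = 8).
Keep just the words that open with a1:
  word a1a2a3a4 has sign +1, contributing +[[[a1, a2], a3], a4]
  word a1a3a2a4 has sign -1, contributing -[[[a1, a3], a2], a4]


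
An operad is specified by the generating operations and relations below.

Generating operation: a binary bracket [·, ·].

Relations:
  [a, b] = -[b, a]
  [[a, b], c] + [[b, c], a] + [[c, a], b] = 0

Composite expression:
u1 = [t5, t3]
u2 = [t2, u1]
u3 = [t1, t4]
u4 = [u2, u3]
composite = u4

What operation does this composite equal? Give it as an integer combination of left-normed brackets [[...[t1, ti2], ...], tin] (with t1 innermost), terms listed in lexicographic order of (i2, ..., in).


Skip Jacobi rewriting: expand, keep t1-initial words, read off terms.
Composite bracket: [[t2, [t5, t3]], [t1, t4]]
Under [a, b] = ab - ba we get 16 signed associative words (2^4 = 16).
The t1-initial words carry the normal form:
  sign of t1t4t2t3t5 is +1, so it contributes +[[[[t1, t4], t2], t3], t5]
  sign of t1t4t2t5t3 is -1, so it contributes -[[[[t1, t4], t2], t5], t3]
  sign of t1t4t3t5t2 is -1, so it contributes -[[[[t1, t4], t3], t5], t2]
  sign of t1t4t5t3t2 is +1, so it contributes +[[[[t1, t4], t5], t3], t2]

[[[[t1, t4], t2], t3], t5] - [[[[t1, t4], t2], t5], t3] - [[[[t1, t4], t3], t5], t2] + [[[[t1, t4], t5], t3], t2]


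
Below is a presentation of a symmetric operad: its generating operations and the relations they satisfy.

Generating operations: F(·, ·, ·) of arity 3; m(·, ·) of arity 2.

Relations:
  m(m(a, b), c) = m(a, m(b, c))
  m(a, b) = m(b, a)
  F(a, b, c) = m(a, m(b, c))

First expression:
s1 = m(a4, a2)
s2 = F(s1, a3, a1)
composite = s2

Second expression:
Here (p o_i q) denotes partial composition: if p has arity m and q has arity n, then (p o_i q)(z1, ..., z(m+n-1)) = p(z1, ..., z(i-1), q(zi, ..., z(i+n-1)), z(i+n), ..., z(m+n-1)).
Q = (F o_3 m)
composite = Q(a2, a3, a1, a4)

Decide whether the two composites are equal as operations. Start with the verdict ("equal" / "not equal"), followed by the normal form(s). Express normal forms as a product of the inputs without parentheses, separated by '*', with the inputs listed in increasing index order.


equal — both sides give a1 * a2 * a3 * a4

Normal form of the first expression: a1 * a2 * a3 * a4
Normal form of the second expression: a1 * a2 * a3 * a4
The normal forms match — equal.


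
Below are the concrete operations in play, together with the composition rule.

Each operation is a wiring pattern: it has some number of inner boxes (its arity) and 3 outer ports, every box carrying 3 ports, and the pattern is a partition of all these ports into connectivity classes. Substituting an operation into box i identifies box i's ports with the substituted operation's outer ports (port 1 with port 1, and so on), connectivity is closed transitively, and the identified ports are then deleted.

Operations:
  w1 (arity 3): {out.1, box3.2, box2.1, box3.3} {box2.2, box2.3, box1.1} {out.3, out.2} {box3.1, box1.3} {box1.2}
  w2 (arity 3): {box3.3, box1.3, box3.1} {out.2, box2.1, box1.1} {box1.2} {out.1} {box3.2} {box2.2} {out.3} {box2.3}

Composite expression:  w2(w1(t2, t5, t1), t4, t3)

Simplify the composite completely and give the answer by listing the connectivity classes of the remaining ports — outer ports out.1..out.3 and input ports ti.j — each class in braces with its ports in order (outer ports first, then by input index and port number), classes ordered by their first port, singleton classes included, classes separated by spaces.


Reachability decides: close wires over w2-identified ports.
through w1, on inputs (t2, t5, t1): {out.1, t1.2, t1.3, t5.1} {out.2, out.3} {t1.1, t2.3} {t2.1, t5.2, t5.3} {t2.2} (out.j = stage outer ports)
through w2, on inputs (t2, t5, t1, t4, t3): {out.1} {out.2, t1.2, t1.3, t4.1, t5.1} {out.3} {t1.1, t2.3} {t2.1, t5.2, t5.3} {t2.2} {t3.1, t3.3} {t3.2} {t4.2} {t4.3} (out.j = stage outer ports)

{out.1} {out.2, t1.2, t1.3, t4.1, t5.1} {out.3} {t1.1, t2.3} {t2.1, t5.2, t5.3} {t2.2} {t3.1, t3.3} {t3.2} {t4.2} {t4.3}


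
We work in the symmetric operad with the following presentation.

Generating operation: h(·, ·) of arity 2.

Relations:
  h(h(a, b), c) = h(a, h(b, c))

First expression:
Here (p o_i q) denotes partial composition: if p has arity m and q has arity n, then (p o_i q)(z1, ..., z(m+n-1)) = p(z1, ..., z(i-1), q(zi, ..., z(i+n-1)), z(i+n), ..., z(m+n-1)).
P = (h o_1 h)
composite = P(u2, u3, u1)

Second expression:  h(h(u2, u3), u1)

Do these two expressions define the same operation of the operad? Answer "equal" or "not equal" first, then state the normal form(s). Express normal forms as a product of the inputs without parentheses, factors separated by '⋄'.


In normal form, the first expression is u2 ⋄ u3 ⋄ u1
In normal form, the second expression is u2 ⋄ u3 ⋄ u1
Identical normal forms: equal.

equal: each reduces to u2 ⋄ u3 ⋄ u1


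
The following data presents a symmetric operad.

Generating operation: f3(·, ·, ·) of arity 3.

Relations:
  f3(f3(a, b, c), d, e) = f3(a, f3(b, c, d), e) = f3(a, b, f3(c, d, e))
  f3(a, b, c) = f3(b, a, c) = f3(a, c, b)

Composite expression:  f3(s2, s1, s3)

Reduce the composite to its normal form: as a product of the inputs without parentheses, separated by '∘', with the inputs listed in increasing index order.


s1 ∘ s2 ∘ s3

Reordering under f3 is free, so list the s-inputs canonically.
f3(s2, s1, s3) collapses to s2 ∘ s1 ∘ s3
the factors in increasing index order: s1 ∘ s2 ∘ s3


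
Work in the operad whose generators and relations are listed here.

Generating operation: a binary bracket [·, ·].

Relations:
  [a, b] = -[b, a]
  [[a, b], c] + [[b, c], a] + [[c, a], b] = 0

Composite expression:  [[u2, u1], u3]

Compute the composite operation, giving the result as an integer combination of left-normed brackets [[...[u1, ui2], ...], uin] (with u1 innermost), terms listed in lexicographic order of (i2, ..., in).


-[[u1, u2], u3]


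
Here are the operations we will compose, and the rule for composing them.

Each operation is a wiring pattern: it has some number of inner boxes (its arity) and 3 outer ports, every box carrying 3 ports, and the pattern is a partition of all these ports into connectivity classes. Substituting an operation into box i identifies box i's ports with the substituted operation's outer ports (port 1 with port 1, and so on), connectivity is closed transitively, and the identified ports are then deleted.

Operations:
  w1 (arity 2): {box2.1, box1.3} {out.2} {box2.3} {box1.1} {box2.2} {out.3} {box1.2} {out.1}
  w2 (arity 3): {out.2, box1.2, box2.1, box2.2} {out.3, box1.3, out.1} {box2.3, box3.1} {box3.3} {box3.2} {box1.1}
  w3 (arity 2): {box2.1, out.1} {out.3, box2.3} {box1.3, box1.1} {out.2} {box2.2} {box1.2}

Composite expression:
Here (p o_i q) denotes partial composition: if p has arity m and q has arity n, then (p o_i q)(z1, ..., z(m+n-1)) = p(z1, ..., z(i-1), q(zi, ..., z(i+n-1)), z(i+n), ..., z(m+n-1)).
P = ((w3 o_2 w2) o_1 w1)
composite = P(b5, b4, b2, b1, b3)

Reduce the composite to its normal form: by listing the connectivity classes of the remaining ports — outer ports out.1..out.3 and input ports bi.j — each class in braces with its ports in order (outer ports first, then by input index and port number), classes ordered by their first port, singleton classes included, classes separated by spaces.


{out.1, out.3, b2.3} {out.2} {b1.1, b1.2, b2.2} {b1.3, b3.1} {b2.1} {b3.2} {b3.3} {b4.1, b5.3} {b4.2} {b4.3} {b5.1} {b5.2}


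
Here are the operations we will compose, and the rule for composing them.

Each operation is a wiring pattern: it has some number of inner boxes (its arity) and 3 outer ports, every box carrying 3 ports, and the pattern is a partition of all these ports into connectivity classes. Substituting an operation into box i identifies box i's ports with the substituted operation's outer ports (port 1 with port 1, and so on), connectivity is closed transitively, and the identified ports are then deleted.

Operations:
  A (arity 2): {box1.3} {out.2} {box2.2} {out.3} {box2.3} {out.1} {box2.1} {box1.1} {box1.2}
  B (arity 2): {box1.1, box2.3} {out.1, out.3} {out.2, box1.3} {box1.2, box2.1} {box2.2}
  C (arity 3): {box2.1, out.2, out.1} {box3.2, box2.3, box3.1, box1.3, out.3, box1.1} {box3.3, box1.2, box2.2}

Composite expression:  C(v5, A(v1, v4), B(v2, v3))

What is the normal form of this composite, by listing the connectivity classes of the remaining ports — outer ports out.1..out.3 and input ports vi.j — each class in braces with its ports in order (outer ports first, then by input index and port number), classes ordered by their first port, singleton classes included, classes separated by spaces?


{out.1, out.2} {out.3, v2.3, v5.1, v5.2, v5.3} {v1.1} {v1.2} {v1.3} {v2.1, v3.3} {v2.2, v3.1} {v3.2} {v4.1} {v4.2} {v4.3}

Reachability decides: close wires over C-identified ports.
A over (v1, v4) gives {out.1} {out.2} {out.3} {v1.1} {v1.2} {v1.3} {v4.1} {v4.2} {v4.3}, out.j being that stage's outer ports
B over (v2, v3) gives {out.1, out.3} {out.2, v2.3} {v2.1, v3.3} {v2.2, v3.1} {v3.2}, out.j being that stage's outer ports
C over (v5, v1, v4, v2, v3) gives {out.1, out.2} {out.3, v2.3, v5.1, v5.2, v5.3} {v1.1} {v1.2} {v1.3} {v2.1, v3.3} {v2.2, v3.1} {v3.2} {v4.1} {v4.2} {v4.3}, out.j being that stage's outer ports


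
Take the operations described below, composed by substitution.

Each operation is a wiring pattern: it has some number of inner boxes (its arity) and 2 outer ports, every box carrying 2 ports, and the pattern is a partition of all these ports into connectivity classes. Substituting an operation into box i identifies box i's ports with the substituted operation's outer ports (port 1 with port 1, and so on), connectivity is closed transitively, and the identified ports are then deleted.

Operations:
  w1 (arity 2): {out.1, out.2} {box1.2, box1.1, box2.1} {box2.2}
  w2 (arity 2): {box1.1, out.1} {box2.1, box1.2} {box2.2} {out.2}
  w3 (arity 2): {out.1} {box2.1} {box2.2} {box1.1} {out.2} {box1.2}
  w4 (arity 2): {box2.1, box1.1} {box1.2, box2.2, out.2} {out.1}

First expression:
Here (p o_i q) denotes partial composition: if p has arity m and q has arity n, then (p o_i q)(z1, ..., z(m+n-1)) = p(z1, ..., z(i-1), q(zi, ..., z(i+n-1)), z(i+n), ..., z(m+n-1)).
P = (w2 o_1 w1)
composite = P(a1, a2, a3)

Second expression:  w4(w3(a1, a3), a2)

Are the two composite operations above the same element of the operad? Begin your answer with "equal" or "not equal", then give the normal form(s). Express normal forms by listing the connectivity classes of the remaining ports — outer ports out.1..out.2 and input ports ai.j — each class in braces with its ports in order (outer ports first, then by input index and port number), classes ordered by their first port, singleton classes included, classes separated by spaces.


not equal — first {out.1, a3.1} {out.2} {a1.1, a1.2, a2.1} {a2.2} {a3.2}, second {out.1} {out.2, a2.2} {a1.1} {a1.2} {a2.1} {a3.1} {a3.2}


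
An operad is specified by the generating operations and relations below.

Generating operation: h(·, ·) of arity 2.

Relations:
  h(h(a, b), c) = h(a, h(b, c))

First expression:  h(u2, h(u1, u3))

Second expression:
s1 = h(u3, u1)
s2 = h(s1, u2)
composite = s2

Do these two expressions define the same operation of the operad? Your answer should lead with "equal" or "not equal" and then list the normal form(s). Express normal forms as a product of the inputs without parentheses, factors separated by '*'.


The first expression reduces to u2 * u1 * u3
The second expression reduces to u3 * u1 * u2
No match — not equal.

not equal — first u2 * u1 * u3, second u3 * u1 * u2


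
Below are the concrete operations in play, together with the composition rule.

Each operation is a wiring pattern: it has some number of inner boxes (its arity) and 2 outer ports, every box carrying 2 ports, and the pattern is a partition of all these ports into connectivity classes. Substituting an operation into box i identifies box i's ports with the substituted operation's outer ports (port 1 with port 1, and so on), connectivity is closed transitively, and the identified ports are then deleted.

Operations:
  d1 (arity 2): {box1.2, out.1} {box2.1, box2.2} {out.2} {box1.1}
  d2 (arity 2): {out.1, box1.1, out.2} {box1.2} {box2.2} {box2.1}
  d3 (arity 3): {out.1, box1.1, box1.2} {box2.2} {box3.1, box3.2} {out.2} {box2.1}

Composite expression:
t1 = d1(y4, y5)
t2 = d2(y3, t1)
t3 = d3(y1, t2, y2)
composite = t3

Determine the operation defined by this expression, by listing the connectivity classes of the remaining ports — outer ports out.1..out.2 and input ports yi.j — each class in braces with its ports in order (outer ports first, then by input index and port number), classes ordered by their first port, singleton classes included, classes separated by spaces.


{out.1, y1.1, y1.2} {out.2} {y2.1, y2.2} {y3.1} {y3.2} {y4.1} {y4.2} {y5.1, y5.2}

Two ports join when wires chain via d3-identified ports.
d1 over (y4, y5) gives {out.1, y4.2} {out.2} {y4.1} {y5.1, y5.2}, out.j being that stage's outer ports
d2 over (y3, y4, y5) gives {out.1, out.2, y3.1} {y3.2} {y4.1} {y4.2} {y5.1, y5.2}, out.j being that stage's outer ports
d3 over (y1, y3, y4, y5, y2) gives {out.1, y1.1, y1.2} {out.2} {y2.1, y2.2} {y3.1} {y3.2} {y4.1} {y4.2} {y5.1, y5.2}, out.j being that stage's outer ports


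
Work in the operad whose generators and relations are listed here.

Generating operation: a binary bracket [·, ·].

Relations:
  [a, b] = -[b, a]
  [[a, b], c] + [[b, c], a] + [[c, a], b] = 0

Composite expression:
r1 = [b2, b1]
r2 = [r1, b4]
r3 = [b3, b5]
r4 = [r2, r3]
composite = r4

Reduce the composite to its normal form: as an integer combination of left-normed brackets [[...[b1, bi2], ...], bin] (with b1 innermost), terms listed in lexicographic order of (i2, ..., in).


-[[[[b1, b2], b4], b3], b5] + [[[[b1, b2], b4], b5], b3]


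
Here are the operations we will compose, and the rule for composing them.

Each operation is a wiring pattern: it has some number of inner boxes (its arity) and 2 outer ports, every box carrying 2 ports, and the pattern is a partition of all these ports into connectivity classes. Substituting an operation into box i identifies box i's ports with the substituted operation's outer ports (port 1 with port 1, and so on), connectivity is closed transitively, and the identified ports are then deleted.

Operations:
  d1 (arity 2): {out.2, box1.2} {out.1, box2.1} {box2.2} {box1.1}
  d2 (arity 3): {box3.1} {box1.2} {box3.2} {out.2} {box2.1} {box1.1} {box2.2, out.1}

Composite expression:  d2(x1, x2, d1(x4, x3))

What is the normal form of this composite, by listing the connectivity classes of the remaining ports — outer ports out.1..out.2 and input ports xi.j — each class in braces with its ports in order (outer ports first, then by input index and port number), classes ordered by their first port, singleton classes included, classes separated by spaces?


{out.1, x2.2} {out.2} {x1.1} {x1.2} {x2.1} {x3.1} {x3.2} {x4.1} {x4.2}

Reachability decides: close wires over d2-identified ports.
d1 over (x4, x3) gives {out.1, x3.1} {out.2, x4.2} {x3.2} {x4.1}, out.j being that stage's outer ports
d2 over (x1, x2, x4, x3) gives {out.1, x2.2} {out.2} {x1.1} {x1.2} {x2.1} {x3.1} {x3.2} {x4.1} {x4.2}, out.j being that stage's outer ports


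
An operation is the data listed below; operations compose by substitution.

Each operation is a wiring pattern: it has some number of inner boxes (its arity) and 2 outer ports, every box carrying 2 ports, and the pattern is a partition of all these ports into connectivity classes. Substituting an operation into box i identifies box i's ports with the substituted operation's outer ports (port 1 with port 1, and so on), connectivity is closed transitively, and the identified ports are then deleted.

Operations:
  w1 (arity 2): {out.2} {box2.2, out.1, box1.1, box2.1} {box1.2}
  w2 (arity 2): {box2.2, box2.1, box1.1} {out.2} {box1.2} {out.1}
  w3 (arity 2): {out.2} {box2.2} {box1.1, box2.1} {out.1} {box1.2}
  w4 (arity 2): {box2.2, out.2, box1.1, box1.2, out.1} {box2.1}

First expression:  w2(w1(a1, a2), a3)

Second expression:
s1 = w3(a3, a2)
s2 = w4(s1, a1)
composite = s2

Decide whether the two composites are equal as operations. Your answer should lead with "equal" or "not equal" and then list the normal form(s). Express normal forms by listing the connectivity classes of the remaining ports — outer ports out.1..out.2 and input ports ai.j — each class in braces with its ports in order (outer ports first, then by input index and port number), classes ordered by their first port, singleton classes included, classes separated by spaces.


not equal — first {out.1} {out.2} {a1.1, a2.1, a2.2, a3.1, a3.2} {a1.2}, second {out.1, out.2, a1.2} {a1.1} {a2.1, a3.1} {a2.2} {a3.2}

In normal form, the first expression is {out.1} {out.2} {a1.1, a2.1, a2.2, a3.1, a3.2} {a1.2}
In normal form, the second expression is {out.1, out.2, a1.2} {a1.1} {a2.1, a3.1} {a2.2} {a3.2}
They disagree, so not equal.
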